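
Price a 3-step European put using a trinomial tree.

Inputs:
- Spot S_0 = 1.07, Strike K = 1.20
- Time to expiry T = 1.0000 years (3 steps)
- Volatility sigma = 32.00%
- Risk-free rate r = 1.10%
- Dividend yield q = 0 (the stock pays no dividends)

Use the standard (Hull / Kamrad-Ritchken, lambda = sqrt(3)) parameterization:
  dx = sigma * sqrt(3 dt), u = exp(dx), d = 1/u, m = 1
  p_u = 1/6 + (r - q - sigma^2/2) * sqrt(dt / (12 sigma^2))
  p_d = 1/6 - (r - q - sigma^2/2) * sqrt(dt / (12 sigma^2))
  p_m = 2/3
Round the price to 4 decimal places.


Answer: Price = V(0,0) = 0.2127

Derivation:
dt = T/N = 0.333333; dx = sigma*sqrt(3*dt) = 0.320000
u = exp(dx) = 1.377128; d = 1/u = 0.726149
p_u = 0.145729, p_m = 0.666667, p_d = 0.187604
Discount per step: exp(-r*dt) = 0.996340
Stock lattice S(k, j) with j the centered position index:
  k=0: S(0,+0) = 1.0700
  k=1: S(1,-1) = 0.7770; S(1,+0) = 1.0700; S(1,+1) = 1.4735
  k=2: S(2,-2) = 0.5642; S(2,-1) = 0.7770; S(2,+0) = 1.0700; S(2,+1) = 1.4735; S(2,+2) = 2.0292
  k=3: S(3,-3) = 0.4097; S(3,-2) = 0.5642; S(3,-1) = 0.7770; S(3,+0) = 1.0700; S(3,+1) = 1.4735; S(3,+2) = 2.0292; S(3,+3) = 2.7945
Terminal payoffs V(N, j) = max(K - S_T, 0):
  V(3,-3) = 0.790305; V(3,-2) = 0.635797; V(3,-1) = 0.423021; V(3,+0) = 0.130000; V(3,+1) = 0.000000; V(3,+2) = 0.000000; V(3,+3) = 0.000000
Backward induction: V(k, j) = exp(-r*dt) * [p_u * V(k+1, j+1) + p_m * V(k+1, j) + p_d * V(k+1, j-1)]
  V(2,-2) = exp(-r*dt) * [p_u*0.423021 + p_m*0.635797 + p_d*0.790305] = 0.631456
  V(2,-1) = exp(-r*dt) * [p_u*0.130000 + p_m*0.423021 + p_d*0.635797] = 0.418699
  V(2,+0) = exp(-r*dt) * [p_u*0.000000 + p_m*0.130000 + p_d*0.423021] = 0.165419
  V(2,+1) = exp(-r*dt) * [p_u*0.000000 + p_m*0.000000 + p_d*0.130000] = 0.024299
  V(2,+2) = exp(-r*dt) * [p_u*0.000000 + p_m*0.000000 + p_d*0.000000] = 0.000000
  V(1,-1) = exp(-r*dt) * [p_u*0.165419 + p_m*0.418699 + p_d*0.631456] = 0.420159
  V(1,+0) = exp(-r*dt) * [p_u*0.024299 + p_m*0.165419 + p_d*0.418699] = 0.191666
  V(1,+1) = exp(-r*dt) * [p_u*0.000000 + p_m*0.024299 + p_d*0.165419] = 0.047060
  V(0,+0) = exp(-r*dt) * [p_u*0.047060 + p_m*0.191666 + p_d*0.420159] = 0.212678


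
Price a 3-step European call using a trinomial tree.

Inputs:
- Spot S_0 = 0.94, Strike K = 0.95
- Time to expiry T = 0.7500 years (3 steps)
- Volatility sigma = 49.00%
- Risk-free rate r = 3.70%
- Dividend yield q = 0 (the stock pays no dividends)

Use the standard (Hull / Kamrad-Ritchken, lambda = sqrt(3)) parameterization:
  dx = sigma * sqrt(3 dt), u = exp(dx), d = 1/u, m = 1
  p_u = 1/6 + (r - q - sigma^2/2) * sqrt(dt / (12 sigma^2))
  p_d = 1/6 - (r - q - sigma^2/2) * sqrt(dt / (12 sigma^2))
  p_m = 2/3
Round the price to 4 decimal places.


Answer: Price = V(0,0) = 0.1510

Derivation:
dt = T/N = 0.250000; dx = sigma*sqrt(3*dt) = 0.424352
u = exp(dx) = 1.528600; d = 1/u = 0.654193
p_u = 0.142203, p_m = 0.666667, p_d = 0.191130
Discount per step: exp(-r*dt) = 0.990793
Stock lattice S(k, j) with j the centered position index:
  k=0: S(0,+0) = 0.9400
  k=1: S(1,-1) = 0.6149; S(1,+0) = 0.9400; S(1,+1) = 1.4369
  k=2: S(2,-2) = 0.4023; S(2,-1) = 0.6149; S(2,+0) = 0.9400; S(2,+1) = 1.4369; S(2,+2) = 2.1964
  k=3: S(3,-3) = 0.2632; S(3,-2) = 0.4023; S(3,-1) = 0.6149; S(3,+0) = 0.9400; S(3,+1) = 1.4369; S(3,+2) = 2.1964; S(3,+3) = 3.3575
Terminal payoffs V(N, j) = max(S_T - K, 0):
  V(3,-3) = 0.000000; V(3,-2) = 0.000000; V(3,-1) = 0.000000; V(3,+0) = 0.000000; V(3,+1) = 0.486884; V(3,+2) = 1.246422; V(3,+3) = 2.407451
Backward induction: V(k, j) = exp(-r*dt) * [p_u * V(k+1, j+1) + p_m * V(k+1, j) + p_d * V(k+1, j-1)]
  V(2,-2) = exp(-r*dt) * [p_u*0.000000 + p_m*0.000000 + p_d*0.000000] = 0.000000
  V(2,-1) = exp(-r*dt) * [p_u*0.000000 + p_m*0.000000 + p_d*0.000000] = 0.000000
  V(2,+0) = exp(-r*dt) * [p_u*0.486884 + p_m*0.000000 + p_d*0.000000] = 0.068599
  V(2,+1) = exp(-r*dt) * [p_u*1.246422 + p_m*0.486884 + p_d*0.000000] = 0.497214
  V(2,+2) = exp(-r*dt) * [p_u*2.407451 + p_m*1.246422 + p_d*0.486884] = 1.254693
  V(1,-1) = exp(-r*dt) * [p_u*0.068599 + p_m*0.000000 + p_d*0.000000] = 0.009665
  V(1,+0) = exp(-r*dt) * [p_u*0.497214 + p_m*0.068599 + p_d*0.000000] = 0.115366
  V(1,+1) = exp(-r*dt) * [p_u*1.254693 + p_m*0.497214 + p_d*0.068599] = 0.518193
  V(0,+0) = exp(-r*dt) * [p_u*0.518193 + p_m*0.115366 + p_d*0.009665] = 0.151043


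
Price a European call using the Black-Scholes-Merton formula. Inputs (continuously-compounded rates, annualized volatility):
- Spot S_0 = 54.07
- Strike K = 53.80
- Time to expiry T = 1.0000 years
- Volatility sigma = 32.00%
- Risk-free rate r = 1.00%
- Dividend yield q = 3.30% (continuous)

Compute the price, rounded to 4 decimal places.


d1 = (ln(S/K) + (r - q + 0.5*sigma^2) * T) / (sigma * sqrt(T)) = 0.10376886
d2 = d1 - sigma * sqrt(T) = -0.21623114
exp(-rT) = 0.99004983; exp(-qT) = 0.96753856
C = S_0 * exp(-qT) * N(d1) - K * exp(-rT) * N(d2)
N(d1) = 0.54132361; N(d2) = 0.41440379
C = 54.0700 * 0.96753856 * 0.54132361 - 53.8000 * 0.99004983 * 0.41440379 = 6.2462

Answer: Price = 6.2462


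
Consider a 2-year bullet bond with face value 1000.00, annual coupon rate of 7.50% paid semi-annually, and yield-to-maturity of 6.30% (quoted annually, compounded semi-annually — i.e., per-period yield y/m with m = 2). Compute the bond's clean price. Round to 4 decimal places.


Coupon per period c = face * coupon_rate / m = 37.500000
Periods per year m = 2; per-period yield y/m = 0.031500
Number of cashflows N = 4
Cashflows (t years, CF_t, discount factor 1/(1+y/m)^(m*t), PV):
  t = 0.5000: CF_t = 37.500000, DF = 0.969462, PV = 36.354823
  t = 1.0000: CF_t = 37.500000, DF = 0.939856, PV = 35.244618
  t = 1.5000: CF_t = 37.500000, DF = 0.911155, PV = 34.168316
  t = 2.0000: CF_t = 1037.500000, DF = 0.883330, PV = 916.455066
Price P = sum_t PV_t = 1022.222822

Answer: Price = 1022.2228


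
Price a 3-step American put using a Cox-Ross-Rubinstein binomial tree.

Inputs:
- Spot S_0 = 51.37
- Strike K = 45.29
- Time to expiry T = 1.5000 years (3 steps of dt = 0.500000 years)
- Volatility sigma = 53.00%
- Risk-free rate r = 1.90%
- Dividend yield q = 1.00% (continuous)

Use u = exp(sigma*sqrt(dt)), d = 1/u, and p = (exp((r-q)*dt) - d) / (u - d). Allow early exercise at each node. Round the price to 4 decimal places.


Answer: Price = V(0,0) = 9.8564

Derivation:
dt = T/N = 0.500000
u = exp(sigma*sqrt(dt)) = 1.454652; d = 1/u = 0.687450
p = (exp((r-q)*dt) - d) / (u - d) = 0.413268
Discount per step: exp(-r*dt) = 0.990545
Stock lattice S(k, i) with i counting down-moves:
  k=0: S(0,0) = 51.3700
  k=1: S(1,0) = 74.7255; S(1,1) = 35.3143
  k=2: S(2,0) = 108.6995; S(2,1) = 51.3700; S(2,2) = 24.2768
  k=3: S(3,0) = 158.1200; S(3,1) = 74.7255; S(3,2) = 35.3143; S(3,3) = 16.6891
Terminal payoffs V(N, i) = max(K - S_T, 0):
  V(3,0) = 0.000000; V(3,1) = 0.000000; V(3,2) = 9.975708; V(3,3) = 28.600921
Backward induction: V(k, i) = exp(-r*dt) * [p * V(k+1, i) + (1-p) * V(k+1, i+1)]; then take max(V_cont, immediate exercise) for American.
  V(2,0) = exp(-r*dt) * [p*0.000000 + (1-p)*0.000000] = 0.000000; exercise = 0.000000; V(2,0) = max -> 0.000000
  V(2,1) = exp(-r*dt) * [p*0.000000 + (1-p)*9.975708] = 5.797722; exercise = 0.000000; V(2,1) = max -> 5.797722
  V(2,2) = exp(-r*dt) * [p*9.975708 + (1-p)*28.600921] = 20.706063; exercise = 21.013200; V(2,2) = max -> 21.013200
  V(1,0) = exp(-r*dt) * [p*0.000000 + (1-p)*5.797722] = 3.369543; exercise = 0.000000; V(1,0) = max -> 3.369543
  V(1,1) = exp(-r*dt) * [p*5.797722 + (1-p)*21.013200] = 14.585897; exercise = 9.975708; V(1,1) = max -> 14.585897
  V(0,0) = exp(-r*dt) * [p*3.369543 + (1-p)*14.585897] = 9.856450; exercise = 0.000000; V(0,0) = max -> 9.856450


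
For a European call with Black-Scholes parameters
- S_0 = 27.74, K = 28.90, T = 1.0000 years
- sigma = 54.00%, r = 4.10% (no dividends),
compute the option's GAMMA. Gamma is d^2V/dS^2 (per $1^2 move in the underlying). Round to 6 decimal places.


Answer: Gamma = 0.025679

Derivation:
d1 = 0.2700626292; d2 = -0.2699373708
phi(d1) = 0.3846561560; exp(-qT) = 1.0000000000; exp(-rT) = 0.9598291299
Gamma = exp(-qT) * phi(d1) / (S * sigma * sqrt(T)) = 1.0000000000 * 0.3846561560 / (27.7400 * 0.5400 * 1.0000000000) = 0.025679


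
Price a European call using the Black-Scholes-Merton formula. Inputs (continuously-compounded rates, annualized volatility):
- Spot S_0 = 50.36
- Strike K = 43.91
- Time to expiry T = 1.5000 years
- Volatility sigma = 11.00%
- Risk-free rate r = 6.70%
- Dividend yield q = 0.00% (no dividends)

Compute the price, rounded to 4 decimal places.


Answer: Price = 10.7426

Derivation:
d1 = (ln(S/K) + (r - q + 0.5*sigma^2) * T) / (sigma * sqrt(T)) = 1.83066049
d2 = d1 - sigma * sqrt(T) = 1.69593855
exp(-rT) = 0.90438511; exp(-qT) = 1.00000000
C = S_0 * exp(-qT) * N(d1) - K * exp(-rT) * N(d2)
N(d1) = 0.96642438; N(d2) = 0.95505124
C = 50.3600 * 1.00000000 * 0.96642438 - 43.9100 * 0.90438511 * 0.95505124 = 10.7426


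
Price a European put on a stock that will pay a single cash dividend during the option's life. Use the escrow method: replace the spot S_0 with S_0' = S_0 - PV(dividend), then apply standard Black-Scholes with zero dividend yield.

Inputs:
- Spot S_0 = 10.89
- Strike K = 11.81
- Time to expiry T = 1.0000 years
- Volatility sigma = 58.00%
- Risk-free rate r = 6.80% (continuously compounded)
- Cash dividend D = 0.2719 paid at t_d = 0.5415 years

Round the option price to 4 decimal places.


PV(D) = D * exp(-r * t_d) = 0.2719 * 0.96384768 = 0.26207019
S_0' = S_0 - PV(D) = 10.8900 - 0.26207019 = 10.62792981
d1 = (ln(S_0'/K) + (r + sigma^2/2)*T) / (sigma*sqrt(T)) = 0.22541171
d2 = d1 - sigma*sqrt(T) = -0.35458829
exp(-rT) = 0.93426047
N(-d1) = 0.41082950; N(-d2) = 0.63855097
P = K * exp(-rT) * N(-d2) - S_0' * N(-d1) = 11.8100 * 0.93426047 * 0.63855097 - 10.62792981 * 0.41082950 = 2.6793

Answer: Price = 2.6793


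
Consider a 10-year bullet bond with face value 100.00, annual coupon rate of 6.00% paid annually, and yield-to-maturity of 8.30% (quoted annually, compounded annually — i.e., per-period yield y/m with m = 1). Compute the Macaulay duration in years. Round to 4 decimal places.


Coupon per period c = face * coupon_rate / m = 6.000000
Periods per year m = 1; per-period yield y/m = 0.083000
Number of cashflows N = 10
Cashflows (t years, CF_t, discount factor 1/(1+y/m)^(m*t), PV):
  t = 1.0000: CF_t = 6.000000, DF = 0.923361, PV = 5.540166
  t = 2.0000: CF_t = 6.000000, DF = 0.852596, PV = 5.115574
  t = 3.0000: CF_t = 6.000000, DF = 0.787254, PV = 4.723521
  t = 4.0000: CF_t = 6.000000, DF = 0.726919, PV = 4.361516
  t = 5.0000: CF_t = 6.000000, DF = 0.671209, PV = 4.027253
  t = 6.0000: CF_t = 6.000000, DF = 0.619768, PV = 3.718609
  t = 7.0000: CF_t = 6.000000, DF = 0.572270, PV = 3.433619
  t = 8.0000: CF_t = 6.000000, DF = 0.528412, PV = 3.170470
  t = 9.0000: CF_t = 6.000000, DF = 0.487915, PV = 2.927488
  t = 10.0000: CF_t = 106.000000, DF = 0.450521, PV = 47.755269
Price P = sum_t PV_t = 84.773485
Macaulay numerator sum_t t * PV_t:
  t * PV_t at t = 1.0000: 5.540166
  t * PV_t at t = 2.0000: 10.231147
  t * PV_t at t = 3.0000: 14.170564
  t * PV_t at t = 4.0000: 17.446062
  t * PV_t at t = 5.0000: 20.136267
  t * PV_t at t = 6.0000: 22.311654
  t * PV_t at t = 7.0000: 24.035330
  t * PV_t at t = 8.0000: 25.363757
  t * PV_t at t = 9.0000: 26.347393
  t * PV_t at t = 10.0000: 477.552694
Macaulay duration D = (sum_t t * PV_t) / P = 643.135035 / 84.773485 = 7.586512

Answer: Macaulay duration = 7.5865 years


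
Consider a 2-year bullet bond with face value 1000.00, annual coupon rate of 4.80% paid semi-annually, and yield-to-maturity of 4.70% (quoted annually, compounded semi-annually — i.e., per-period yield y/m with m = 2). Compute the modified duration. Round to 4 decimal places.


Coupon per period c = face * coupon_rate / m = 24.000000
Periods per year m = 2; per-period yield y/m = 0.023500
Number of cashflows N = 4
Cashflows (t years, CF_t, discount factor 1/(1+y/m)^(m*t), PV):
  t = 0.5000: CF_t = 24.000000, DF = 0.977040, PV = 23.448950
  t = 1.0000: CF_t = 24.000000, DF = 0.954606, PV = 22.910552
  t = 1.5000: CF_t = 24.000000, DF = 0.932688, PV = 22.384516
  t = 2.0000: CF_t = 1024.000000, DF = 0.911273, PV = 933.143787
Price P = sum_t PV_t = 1001.887804
First compute Macaulay numerator sum_t t * PV_t:
  t * PV_t at t = 0.5000: 11.724475
  t * PV_t at t = 1.0000: 22.910552
  t * PV_t at t = 1.5000: 33.576773
  t * PV_t at t = 2.0000: 1866.287573
Macaulay duration D = 1934.499373 / 1001.887804 = 1.930854
Modified duration = D / (1 + y/m) = 1.930854 / (1 + 0.023500) = 1.886521

Answer: Modified duration = 1.8865


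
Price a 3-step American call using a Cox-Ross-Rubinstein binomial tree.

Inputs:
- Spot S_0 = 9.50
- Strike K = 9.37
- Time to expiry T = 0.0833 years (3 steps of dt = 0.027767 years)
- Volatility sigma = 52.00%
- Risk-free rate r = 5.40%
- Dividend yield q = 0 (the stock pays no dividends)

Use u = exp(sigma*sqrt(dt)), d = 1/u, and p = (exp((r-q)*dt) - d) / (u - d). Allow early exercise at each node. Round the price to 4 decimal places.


dt = T/N = 0.027767
u = exp(sigma*sqrt(dt)) = 1.090514; d = 1/u = 0.916999
p = (exp((r-q)*dt) - d) / (u - d) = 0.486999
Discount per step: exp(-r*dt) = 0.998502
Stock lattice S(k, i) with i counting down-moves:
  k=0: S(0,0) = 9.5000
  k=1: S(1,0) = 10.3599; S(1,1) = 8.7115
  k=2: S(2,0) = 11.2976; S(2,1) = 9.5000; S(2,2) = 7.9884
  k=3: S(3,0) = 12.3202; S(3,1) = 10.3599; S(3,2) = 8.7115; S(3,3) = 7.3254
Terminal payoffs V(N, i) = max(S_T - K, 0):
  V(3,0) = 2.950195; V(3,1) = 0.989885; V(3,2) = 0.000000; V(3,3) = 0.000000
Backward induction: V(k, i) = exp(-r*dt) * [p * V(k+1, i) + (1-p) * V(k+1, i+1)]; then take max(V_cont, immediate exercise) for American.
  V(2,0) = exp(-r*dt) * [p*2.950195 + (1-p)*0.989885] = 1.941641; exercise = 1.927602; V(2,0) = max -> 1.941641
  V(2,1) = exp(-r*dt) * [p*0.989885 + (1-p)*0.000000] = 0.481351; exercise = 0.130000; V(2,1) = max -> 0.481351
  V(2,2) = exp(-r*dt) * [p*0.000000 + (1-p)*0.000000] = 0.000000; exercise = 0.000000; V(2,2) = max -> 0.000000
  V(1,0) = exp(-r*dt) * [p*1.941641 + (1-p)*0.481351] = 1.190724; exercise = 0.989885; V(1,0) = max -> 1.190724
  V(1,1) = exp(-r*dt) * [p*0.481351 + (1-p)*0.000000] = 0.234066; exercise = 0.000000; V(1,1) = max -> 0.234066
  V(0,0) = exp(-r*dt) * [p*1.190724 + (1-p)*0.234066] = 0.698909; exercise = 0.130000; V(0,0) = max -> 0.698909

Answer: Price = V(0,0) = 0.6989


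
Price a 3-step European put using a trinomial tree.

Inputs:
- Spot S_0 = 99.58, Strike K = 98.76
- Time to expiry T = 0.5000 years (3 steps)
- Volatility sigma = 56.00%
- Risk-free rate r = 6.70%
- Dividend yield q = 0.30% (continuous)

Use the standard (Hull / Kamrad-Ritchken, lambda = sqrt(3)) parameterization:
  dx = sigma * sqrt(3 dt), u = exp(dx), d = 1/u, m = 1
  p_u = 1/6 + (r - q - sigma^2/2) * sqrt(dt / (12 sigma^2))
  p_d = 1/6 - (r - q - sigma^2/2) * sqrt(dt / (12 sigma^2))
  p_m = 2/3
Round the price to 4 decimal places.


Answer: Price = V(0,0) = 12.1149

Derivation:
dt = T/N = 0.166667; dx = sigma*sqrt(3*dt) = 0.395980
u = exp(dx) = 1.485839; d = 1/u = 0.673020
p_u = 0.147137, p_m = 0.666667, p_d = 0.186196
Discount per step: exp(-r*dt) = 0.988895
Stock lattice S(k, j) with j the centered position index:
  k=0: S(0,+0) = 99.5800
  k=1: S(1,-1) = 67.0194; S(1,+0) = 99.5800; S(1,+1) = 147.9599
  k=2: S(2,-2) = 45.1054; S(2,-1) = 67.0194; S(2,+0) = 99.5800; S(2,+1) = 147.9599; S(2,+2) = 219.8446
  k=3: S(3,-3) = 30.3568; S(3,-2) = 45.1054; S(3,-1) = 67.0194; S(3,+0) = 99.5800; S(3,+1) = 147.9599; S(3,+2) = 219.8446; S(3,+3) = 326.6537
Terminal payoffs V(N, j) = max(K - S_T, 0):
  V(3,-3) = 68.403157; V(3,-2) = 53.654610; V(3,-1) = 31.740639; V(3,+0) = 0.000000; V(3,+1) = 0.000000; V(3,+2) = 0.000000; V(3,+3) = 0.000000
Backward induction: V(k, j) = exp(-r*dt) * [p_u * V(k+1, j+1) + p_m * V(k+1, j) + p_d * V(k+1, j-1)]
  V(2,-2) = exp(-r*dt) * [p_u*31.740639 + p_m*53.654610 + p_d*68.403157] = 52.585878
  V(2,-1) = exp(-r*dt) * [p_u*0.000000 + p_m*31.740639 + p_d*53.654610] = 30.804800
  V(2,+0) = exp(-r*dt) * [p_u*0.000000 + p_m*0.000000 + p_d*31.740639] = 5.844361
  V(2,+1) = exp(-r*dt) * [p_u*0.000000 + p_m*0.000000 + p_d*0.000000] = 0.000000
  V(2,+2) = exp(-r*dt) * [p_u*0.000000 + p_m*0.000000 + p_d*0.000000] = 0.000000
  V(1,-1) = exp(-r*dt) * [p_u*5.844361 + p_m*30.804800 + p_d*52.585878] = 30.841425
  V(1,+0) = exp(-r*dt) * [p_u*0.000000 + p_m*5.844361 + p_d*30.804800] = 9.525021
  V(1,+1) = exp(-r*dt) * [p_u*0.000000 + p_m*0.000000 + p_d*5.844361] = 1.076114
  V(0,+0) = exp(-r*dt) * [p_u*1.076114 + p_m*9.525021 + p_d*30.841425] = 12.114868


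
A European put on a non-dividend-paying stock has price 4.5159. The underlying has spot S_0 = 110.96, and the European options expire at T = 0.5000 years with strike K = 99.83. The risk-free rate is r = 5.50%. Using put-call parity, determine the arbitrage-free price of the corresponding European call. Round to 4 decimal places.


Answer: Call price = 18.3538

Derivation:
Put-call parity: C - P = S_0 * exp(-qT) - K * exp(-rT).
S_0 * exp(-qT) = 110.9600 * 1.00000000 = 110.96000000
K * exp(-rT) = 99.8300 * 0.97287468 = 97.12207956
C = P + S*exp(-qT) - K*exp(-rT)
C = 4.5159 + 110.96000000 - 97.12207956 = 18.3538


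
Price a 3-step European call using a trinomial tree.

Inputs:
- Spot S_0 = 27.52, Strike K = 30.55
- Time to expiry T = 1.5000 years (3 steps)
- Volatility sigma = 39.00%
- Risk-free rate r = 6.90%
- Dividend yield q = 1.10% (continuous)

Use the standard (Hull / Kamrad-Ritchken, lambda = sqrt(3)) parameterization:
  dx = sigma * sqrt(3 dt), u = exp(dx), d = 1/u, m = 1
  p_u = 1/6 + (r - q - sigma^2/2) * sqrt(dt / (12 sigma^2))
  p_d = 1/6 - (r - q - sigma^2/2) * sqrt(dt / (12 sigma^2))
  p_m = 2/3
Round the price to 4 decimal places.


Answer: Price = V(0,0) = 4.8990

Derivation:
dt = T/N = 0.500000; dx = sigma*sqrt(3*dt) = 0.477650
u = exp(dx) = 1.612282; d = 1/u = 0.620239
p_u = 0.157219, p_m = 0.666667, p_d = 0.176114
Discount per step: exp(-r*dt) = 0.966088
Stock lattice S(k, j) with j the centered position index:
  k=0: S(0,+0) = 27.5200
  k=1: S(1,-1) = 17.0690; S(1,+0) = 27.5200; S(1,+1) = 44.3700
  k=2: S(2,-2) = 10.5868; S(2,-1) = 17.0690; S(2,+0) = 27.5200; S(2,+1) = 44.3700; S(2,+2) = 71.5369
  k=3: S(3,-3) = 6.5664; S(3,-2) = 10.5868; S(3,-1) = 17.0690; S(3,+0) = 27.5200; S(3,+1) = 44.3700; S(3,+2) = 71.5369; S(3,+3) = 115.3377
Terminal payoffs V(N, j) = max(S_T - K, 0):
  V(3,-3) = 0.000000; V(3,-2) = 0.000000; V(3,-1) = 0.000000; V(3,+0) = 0.000000; V(3,+1) = 13.819998; V(3,+2) = 40.986944; V(3,+3) = 84.787719
Backward induction: V(k, j) = exp(-r*dt) * [p_u * V(k+1, j+1) + p_m * V(k+1, j) + p_d * V(k+1, j-1)]
  V(2,-2) = exp(-r*dt) * [p_u*0.000000 + p_m*0.000000 + p_d*0.000000] = 0.000000
  V(2,-1) = exp(-r*dt) * [p_u*0.000000 + p_m*0.000000 + p_d*0.000000] = 0.000000
  V(2,+0) = exp(-r*dt) * [p_u*13.819998 + p_m*0.000000 + p_d*0.000000] = 2.099089
  V(2,+1) = exp(-r*dt) * [p_u*40.986944 + p_m*13.819998 + p_d*0.000000] = 15.126310
  V(2,+2) = exp(-r*dt) * [p_u*84.787719 + p_m*40.986944 + p_d*13.819998] = 41.627584
  V(1,-1) = exp(-r*dt) * [p_u*2.099089 + p_m*0.000000 + p_d*0.000000] = 0.318826
  V(1,+0) = exp(-r*dt) * [p_u*15.126310 + p_m*2.099089 + p_d*0.000000] = 3.649439
  V(1,+1) = exp(-r*dt) * [p_u*41.627584 + p_m*15.126310 + p_d*2.099089] = 16.422099
  V(0,+0) = exp(-r*dt) * [p_u*16.422099 + p_m*3.649439 + p_d*0.318826] = 4.899016


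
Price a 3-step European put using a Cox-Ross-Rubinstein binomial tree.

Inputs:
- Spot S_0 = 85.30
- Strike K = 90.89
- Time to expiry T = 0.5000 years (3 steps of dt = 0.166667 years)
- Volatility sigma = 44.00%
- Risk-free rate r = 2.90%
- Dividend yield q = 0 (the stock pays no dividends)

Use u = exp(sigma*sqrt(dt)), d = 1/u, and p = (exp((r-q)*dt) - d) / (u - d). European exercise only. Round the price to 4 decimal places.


Answer: Price = V(0,0) = 13.7559

Derivation:
dt = T/N = 0.166667
u = exp(sigma*sqrt(dt)) = 1.196774; d = 1/u = 0.835580
p = (exp((r-q)*dt) - d) / (u - d) = 0.468627
Discount per step: exp(-r*dt) = 0.995178
Stock lattice S(k, i) with i counting down-moves:
  k=0: S(0,0) = 85.3000
  k=1: S(1,0) = 102.0848; S(1,1) = 71.2750
  k=2: S(2,0) = 122.1724; S(2,1) = 85.3000; S(2,2) = 59.5559
  k=3: S(3,0) = 146.2127; S(3,1) = 102.0848; S(3,2) = 71.2750; S(3,3) = 49.7637
Terminal payoffs V(N, i) = max(K - S_T, 0):
  V(3,0) = 0.000000; V(3,1) = 0.000000; V(3,2) = 19.615031; V(3,3) = 41.126255
Backward induction: V(k, i) = exp(-r*dt) * [p * V(k+1, i) + (1-p) * V(k+1, i+1)].
  V(2,0) = exp(-r*dt) * [p*0.000000 + (1-p)*0.000000] = 0.000000
  V(2,1) = exp(-r*dt) * [p*0.000000 + (1-p)*19.615031] = 10.372642
  V(2,2) = exp(-r*dt) * [p*19.615031 + (1-p)*41.126255] = 30.895823
  V(1,0) = exp(-r*dt) * [p*0.000000 + (1-p)*10.372642] = 5.485166
  V(1,1) = exp(-r*dt) * [p*10.372642 + (1-p)*30.895823] = 21.175510
  V(0,0) = exp(-r*dt) * [p*5.485166 + (1-p)*21.175510] = 13.755943


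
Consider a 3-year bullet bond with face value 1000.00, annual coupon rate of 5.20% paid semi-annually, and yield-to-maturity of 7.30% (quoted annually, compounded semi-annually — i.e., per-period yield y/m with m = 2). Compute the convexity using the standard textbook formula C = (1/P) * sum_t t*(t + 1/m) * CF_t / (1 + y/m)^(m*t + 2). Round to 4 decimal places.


Coupon per period c = face * coupon_rate / m = 26.000000
Periods per year m = 2; per-period yield y/m = 0.036500
Number of cashflows N = 6
Cashflows (t years, CF_t, discount factor 1/(1+y/m)^(m*t), PV):
  t = 0.5000: CF_t = 26.000000, DF = 0.964785, PV = 25.084419
  t = 1.0000: CF_t = 26.000000, DF = 0.930811, PV = 24.201079
  t = 1.5000: CF_t = 26.000000, DF = 0.898033, PV = 23.348846
  t = 2.0000: CF_t = 26.000000, DF = 0.866409, PV = 22.526625
  t = 2.5000: CF_t = 26.000000, DF = 0.835898, PV = 21.733357
  t = 3.0000: CF_t = 1026.000000, DF = 0.806462, PV = 827.430494
Price P = sum_t PV_t = 944.324820
Convexity numerator sum_t t*(t + 1/m) * CF_t / (1+y/m)^(m*t + 2):
  t = 0.5000: term = 11.674423
  t = 1.0000: term = 33.789937
  t = 1.5000: term = 65.200071
  t = 2.0000: term = 104.840121
  t = 2.5000: term = 151.722317
  t = 3.0000: term = 8086.902525
Convexity = (1/P) * sum = 8454.129395 / 944.324820 = 8.952565

Answer: Convexity = 8.9526


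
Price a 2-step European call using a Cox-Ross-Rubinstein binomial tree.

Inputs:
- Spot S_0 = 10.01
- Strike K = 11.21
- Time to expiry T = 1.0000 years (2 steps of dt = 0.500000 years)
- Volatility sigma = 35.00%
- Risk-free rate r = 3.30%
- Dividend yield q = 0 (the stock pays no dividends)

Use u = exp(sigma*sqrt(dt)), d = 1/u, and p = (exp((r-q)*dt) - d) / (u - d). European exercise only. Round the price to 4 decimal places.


dt = T/N = 0.500000
u = exp(sigma*sqrt(dt)) = 1.280803; d = 1/u = 0.780760
p = (exp((r-q)*dt) - d) / (u - d) = 0.471713
Discount per step: exp(-r*dt) = 0.983635
Stock lattice S(k, i) with i counting down-moves:
  k=0: S(0,0) = 10.0100
  k=1: S(1,0) = 12.8208; S(1,1) = 7.8154
  k=2: S(2,0) = 16.4210; S(2,1) = 10.0100; S(2,2) = 6.1020
Terminal payoffs V(N, i) = max(S_T - K, 0):
  V(2,0) = 5.210973; V(2,1) = 0.000000; V(2,2) = 0.000000
Backward induction: V(k, i) = exp(-r*dt) * [p * V(k+1, i) + (1-p) * V(k+1, i+1)].
  V(1,0) = exp(-r*dt) * [p*5.210973 + (1-p)*0.000000] = 2.417858
  V(1,1) = exp(-r*dt) * [p*0.000000 + (1-p)*0.000000] = 0.000000
  V(0,0) = exp(-r*dt) * [p*2.417858 + (1-p)*0.000000] = 1.121870

Answer: Price = V(0,0) = 1.1219


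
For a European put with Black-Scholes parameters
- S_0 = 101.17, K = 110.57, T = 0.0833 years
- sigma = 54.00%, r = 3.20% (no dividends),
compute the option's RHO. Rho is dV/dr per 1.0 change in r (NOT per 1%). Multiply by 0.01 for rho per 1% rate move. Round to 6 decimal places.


Answer: Rho = -6.760346

Derivation:
d1 = -0.4750348586; d2 = -0.6308882512
phi(d1) = 0.3563764754; exp(-qT) = 1.0000000000; exp(-rT) = 0.9973379496
N(-d2) = 0.7359432028
Rho = -K*T*exp(-rT)*N(-d2) = -110.5700 * 0.0833 * 0.9973379496 * 0.7359432028 = -6.760346


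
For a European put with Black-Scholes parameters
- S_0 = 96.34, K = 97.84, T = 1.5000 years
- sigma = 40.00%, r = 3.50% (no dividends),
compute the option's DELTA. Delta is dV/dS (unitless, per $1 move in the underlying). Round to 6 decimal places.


d1 = 0.3205771943; d2 = -0.1693207543
phi(d1) = 0.3789604617; exp(-qT) = 1.0000000000; exp(-rT) = 0.9488543211
N(-d1) = 0.3742654112
Delta = -exp(-qT) * N(-d1) = -1.0000000000 * 0.3742654112 = -0.374265

Answer: Delta = -0.374265


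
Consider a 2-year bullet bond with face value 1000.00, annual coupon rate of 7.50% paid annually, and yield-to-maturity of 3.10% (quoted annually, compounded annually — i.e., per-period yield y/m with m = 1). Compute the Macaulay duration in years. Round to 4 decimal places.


Answer: Macaulay duration = 1.9329 years

Derivation:
Coupon per period c = face * coupon_rate / m = 75.000000
Periods per year m = 1; per-period yield y/m = 0.031000
Number of cashflows N = 2
Cashflows (t years, CF_t, discount factor 1/(1+y/m)^(m*t), PV):
  t = 1.0000: CF_t = 75.000000, DF = 0.969932, PV = 72.744908
  t = 2.0000: CF_t = 1075.000000, DF = 0.940768, PV = 1011.325909
Price P = sum_t PV_t = 1084.070817
Macaulay numerator sum_t t * PV_t:
  t * PV_t at t = 1.0000: 72.744908
  t * PV_t at t = 2.0000: 2022.651819
Macaulay duration D = (sum_t t * PV_t) / P = 2095.396727 / 1084.070817 = 1.932897


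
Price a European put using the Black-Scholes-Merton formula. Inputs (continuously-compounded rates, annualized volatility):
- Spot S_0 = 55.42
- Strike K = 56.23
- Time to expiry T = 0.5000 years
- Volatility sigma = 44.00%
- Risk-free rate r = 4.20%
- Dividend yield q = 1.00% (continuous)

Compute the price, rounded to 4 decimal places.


Answer: Price = 6.7710

Derivation:
d1 = (ln(S/K) + (r - q + 0.5*sigma^2) * T) / (sigma * sqrt(T)) = 0.16035291
d2 = d1 - sigma * sqrt(T) = -0.15077407
exp(-rT) = 0.97921896; exp(-qT) = 0.99501248
P = K * exp(-rT) * N(-d2) - S_0 * exp(-qT) * N(-d1)
N(-d1) = 0.43630154; N(-d2) = 0.55992303
P = 56.2300 * 0.97921896 * 0.55992303 - 55.4200 * 0.99501248 * 0.43630154 = 6.7710


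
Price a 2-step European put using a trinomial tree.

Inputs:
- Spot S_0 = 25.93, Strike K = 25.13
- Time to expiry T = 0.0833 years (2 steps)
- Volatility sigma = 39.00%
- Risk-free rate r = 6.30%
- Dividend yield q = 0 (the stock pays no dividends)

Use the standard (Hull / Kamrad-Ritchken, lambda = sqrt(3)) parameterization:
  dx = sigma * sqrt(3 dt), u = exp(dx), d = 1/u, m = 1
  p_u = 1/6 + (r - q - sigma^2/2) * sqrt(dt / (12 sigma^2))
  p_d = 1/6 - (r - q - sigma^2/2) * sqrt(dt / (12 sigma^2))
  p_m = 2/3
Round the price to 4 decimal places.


dt = T/N = 0.041650; dx = sigma*sqrt(3*dt) = 0.137858
u = exp(dx) = 1.147813; d = 1/u = 0.871222
p_u = 0.164695, p_m = 0.666667, p_d = 0.168638
Discount per step: exp(-r*dt) = 0.997379
Stock lattice S(k, j) with j the centered position index:
  k=0: S(0,+0) = 25.9300
  k=1: S(1,-1) = 22.5908; S(1,+0) = 25.9300; S(1,+1) = 29.7628
  k=2: S(2,-2) = 19.6816; S(2,-1) = 22.5908; S(2,+0) = 25.9300; S(2,+1) = 29.7628; S(2,+2) = 34.1621
Terminal payoffs V(N, j) = max(K - S_T, 0):
  V(2,-2) = 5.448401; V(2,-1) = 2.539209; V(2,+0) = 0.000000; V(2,+1) = 0.000000; V(2,+2) = 0.000000
Backward induction: V(k, j) = exp(-r*dt) * [p_u * V(k+1, j+1) + p_m * V(k+1, j) + p_d * V(k+1, j-1)]
  V(1,-1) = exp(-r*dt) * [p_u*0.000000 + p_m*2.539209 + p_d*5.448401] = 2.604770
  V(1,+0) = exp(-r*dt) * [p_u*0.000000 + p_m*0.000000 + p_d*2.539209] = 0.427085
  V(1,+1) = exp(-r*dt) * [p_u*0.000000 + p_m*0.000000 + p_d*0.000000] = 0.000000
  V(0,+0) = exp(-r*dt) * [p_u*0.000000 + p_m*0.427085 + p_d*2.604770] = 0.722089

Answer: Price = V(0,0) = 0.7221


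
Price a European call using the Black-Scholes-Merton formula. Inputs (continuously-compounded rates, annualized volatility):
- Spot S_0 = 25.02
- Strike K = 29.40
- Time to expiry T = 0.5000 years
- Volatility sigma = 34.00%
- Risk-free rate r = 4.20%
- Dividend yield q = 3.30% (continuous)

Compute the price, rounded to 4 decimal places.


Answer: Price = 0.9866

Derivation:
d1 = (ln(S/K) + (r - q + 0.5*sigma^2) * T) / (sigma * sqrt(T)) = -0.53207360
d2 = d1 - sigma * sqrt(T) = -0.77248991
exp(-rT) = 0.97921896; exp(-qT) = 0.98363538
C = S_0 * exp(-qT) * N(d1) - K * exp(-rT) * N(d2)
N(d1) = 0.29733751; N(d2) = 0.21991216
C = 25.0200 * 0.98363538 * 0.29733751 - 29.4000 * 0.97921896 * 0.21991216 = 0.9866


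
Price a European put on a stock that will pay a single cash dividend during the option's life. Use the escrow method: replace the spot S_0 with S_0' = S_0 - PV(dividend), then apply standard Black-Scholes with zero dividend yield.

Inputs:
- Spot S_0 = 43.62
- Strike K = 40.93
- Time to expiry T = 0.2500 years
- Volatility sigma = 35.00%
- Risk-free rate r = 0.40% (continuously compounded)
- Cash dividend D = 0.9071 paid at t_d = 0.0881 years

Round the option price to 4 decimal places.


PV(D) = D * exp(-r * t_d) = 0.9071 * 0.99964766 = 0.90678039
S_0' = S_0 - PV(D) = 43.6200 - 0.90678039 = 42.71321961
d1 = (ln(S_0'/K) + (r + sigma^2/2)*T) / (sigma*sqrt(T)) = 0.33690100
d2 = d1 - sigma*sqrt(T) = 0.16190100
exp(-rT) = 0.99900050
N(-d1) = 0.36809577; N(-d2) = 0.43569191
P = K * exp(-rT) * N(-d2) - S_0' * N(-d1) = 40.9300 * 0.99900050 * 0.43569191 - 42.71321961 * 0.36809577 = 2.0925

Answer: Price = 2.0925


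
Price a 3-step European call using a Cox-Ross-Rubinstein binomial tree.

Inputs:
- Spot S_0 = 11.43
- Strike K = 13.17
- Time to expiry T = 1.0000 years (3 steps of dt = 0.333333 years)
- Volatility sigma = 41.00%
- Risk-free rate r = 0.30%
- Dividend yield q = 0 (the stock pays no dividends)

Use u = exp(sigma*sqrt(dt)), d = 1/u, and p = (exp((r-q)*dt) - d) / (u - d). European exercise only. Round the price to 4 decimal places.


Answer: Price = V(0,0) = 1.3044

Derivation:
dt = T/N = 0.333333
u = exp(sigma*sqrt(dt)) = 1.267078; d = 1/u = 0.789217
p = (exp((r-q)*dt) - d) / (u - d) = 0.443190
Discount per step: exp(-r*dt) = 0.999000
Stock lattice S(k, i) with i counting down-moves:
  k=0: S(0,0) = 11.4300
  k=1: S(1,0) = 14.4827; S(1,1) = 9.0208
  k=2: S(2,0) = 18.3507; S(2,1) = 11.4300; S(2,2) = 7.1193
  k=3: S(3,0) = 23.2518; S(3,1) = 14.4827; S(3,2) = 9.0208; S(3,3) = 5.6187
Terminal payoffs V(N, i) = max(S_T - K, 0):
  V(3,0) = 10.081794; V(3,1) = 1.312704; V(3,2) = 0.000000; V(3,3) = 0.000000
Backward induction: V(k, i) = exp(-r*dt) * [p * V(k+1, i) + (1-p) * V(k+1, i+1)].
  V(2,0) = exp(-r*dt) * [p*10.081794 + (1-p)*1.312704] = 5.193881
  V(2,1) = exp(-r*dt) * [p*1.312704 + (1-p)*0.000000] = 0.581196
  V(2,2) = exp(-r*dt) * [p*0.000000 + (1-p)*0.000000] = 0.000000
  V(1,0) = exp(-r*dt) * [p*5.193881 + (1-p)*0.581196] = 2.622868
  V(1,1) = exp(-r*dt) * [p*0.581196 + (1-p)*0.000000] = 0.257323
  V(0,0) = exp(-r*dt) * [p*2.622868 + (1-p)*0.257323] = 1.304404


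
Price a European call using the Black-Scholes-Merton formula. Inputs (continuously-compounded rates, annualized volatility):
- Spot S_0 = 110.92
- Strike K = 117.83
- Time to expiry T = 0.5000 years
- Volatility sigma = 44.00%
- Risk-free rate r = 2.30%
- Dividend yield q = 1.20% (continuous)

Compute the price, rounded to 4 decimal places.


d1 = (ln(S/K) + (r - q + 0.5*sigma^2) * T) / (sigma * sqrt(T)) = -0.02100007
d2 = d1 - sigma * sqrt(T) = -0.33212705
exp(-rT) = 0.98856587; exp(-qT) = 0.99401796
C = S_0 * exp(-qT) * N(d1) - K * exp(-rT) * N(d2)
N(d1) = 0.49162280; N(d2) = 0.36989666
C = 110.9200 * 0.99401796 * 0.49162280 - 117.8300 * 0.98856587 * 0.36989666 = 11.1180

Answer: Price = 11.1180


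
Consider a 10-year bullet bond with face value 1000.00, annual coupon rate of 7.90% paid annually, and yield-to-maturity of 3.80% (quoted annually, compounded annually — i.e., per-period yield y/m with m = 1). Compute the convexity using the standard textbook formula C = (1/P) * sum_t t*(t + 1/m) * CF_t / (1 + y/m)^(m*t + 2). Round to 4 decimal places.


Coupon per period c = face * coupon_rate / m = 79.000000
Periods per year m = 1; per-period yield y/m = 0.038000
Number of cashflows N = 10
Cashflows (t years, CF_t, discount factor 1/(1+y/m)^(m*t), PV):
  t = 1.0000: CF_t = 79.000000, DF = 0.963391, PV = 76.107900
  t = 2.0000: CF_t = 79.000000, DF = 0.928122, PV = 73.321676
  t = 3.0000: CF_t = 79.000000, DF = 0.894145, PV = 70.637453
  t = 4.0000: CF_t = 79.000000, DF = 0.861411, PV = 68.051496
  t = 5.0000: CF_t = 79.000000, DF = 0.829876, PV = 65.560208
  t = 6.0000: CF_t = 79.000000, DF = 0.799495, PV = 63.160123
  t = 7.0000: CF_t = 79.000000, DF = 0.770227, PV = 60.847903
  t = 8.0000: CF_t = 79.000000, DF = 0.742030, PV = 58.620331
  t = 9.0000: CF_t = 79.000000, DF = 0.714865, PV = 56.474307
  t = 10.0000: CF_t = 1079.000000, DF = 0.688694, PV = 743.101109
Price P = sum_t PV_t = 1335.882506
Convexity numerator sum_t t*(t + 1/m) * CF_t / (1+y/m)^(m*t + 2):
  t = 1.0000: term = 141.274906
  t = 2.0000: term = 408.308976
  t = 3.0000: term = 786.722498
  t = 4.0000: term = 1263.202469
  t = 5.0000: term = 1825.437094
  t = 6.0000: term = 2462.053884
  t = 7.0000: term = 3162.561187
  t = 8.0000: term = 3917.292965
  t = 9.0000: term = 4717.356653
  t = 10.0000: term = 75865.773081
Convexity = (1/P) * sum = 94549.983713 / 1335.882506 = 70.777170

Answer: Convexity = 70.7772


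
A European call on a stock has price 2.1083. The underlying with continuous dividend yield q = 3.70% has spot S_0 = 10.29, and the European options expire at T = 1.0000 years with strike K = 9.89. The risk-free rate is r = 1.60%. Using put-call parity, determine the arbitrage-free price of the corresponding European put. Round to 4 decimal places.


Put-call parity: C - P = S_0 * exp(-qT) - K * exp(-rT).
S_0 * exp(-qT) = 10.2900 * 0.96367614 = 9.91622743
K * exp(-rT) = 9.8900 * 0.98412732 = 9.73301920
P = C - S*exp(-qT) + K*exp(-rT)
P = 2.1083 - 9.91622743 + 9.73301920 = 1.9251

Answer: Put price = 1.9251


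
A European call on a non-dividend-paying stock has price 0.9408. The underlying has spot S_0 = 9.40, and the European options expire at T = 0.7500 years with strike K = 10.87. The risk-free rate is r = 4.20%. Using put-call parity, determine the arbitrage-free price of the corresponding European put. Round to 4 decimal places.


Answer: Put price = 2.0737

Derivation:
Put-call parity: C - P = S_0 * exp(-qT) - K * exp(-rT).
S_0 * exp(-qT) = 9.4000 * 1.00000000 = 9.40000000
K * exp(-rT) = 10.8700 * 0.96899096 = 10.53293170
P = C - S*exp(-qT) + K*exp(-rT)
P = 0.9408 - 9.40000000 + 10.53293170 = 2.0737


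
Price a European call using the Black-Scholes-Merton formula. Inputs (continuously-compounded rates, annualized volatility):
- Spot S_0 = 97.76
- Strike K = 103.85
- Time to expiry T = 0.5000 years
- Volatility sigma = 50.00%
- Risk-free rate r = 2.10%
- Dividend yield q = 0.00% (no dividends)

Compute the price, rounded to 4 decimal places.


d1 = (ln(S/K) + (r - q + 0.5*sigma^2) * T) / (sigma * sqrt(T)) = 0.03554752
d2 = d1 - sigma * sqrt(T) = -0.31800587
exp(-rT) = 0.98955493; exp(-qT) = 1.00000000
C = S_0 * exp(-qT) * N(d1) - K * exp(-rT) * N(d2)
N(d1) = 0.51417842; N(d2) = 0.37524024
C = 97.7600 * 1.00000000 * 0.51417842 - 103.8500 * 0.98955493 * 0.37524024 = 11.7044

Answer: Price = 11.7044


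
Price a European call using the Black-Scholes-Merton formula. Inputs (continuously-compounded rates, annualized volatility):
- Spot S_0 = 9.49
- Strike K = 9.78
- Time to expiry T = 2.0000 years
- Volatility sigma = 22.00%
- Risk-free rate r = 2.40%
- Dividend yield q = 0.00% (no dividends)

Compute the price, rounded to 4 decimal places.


d1 = (ln(S/K) + (r - q + 0.5*sigma^2) * T) / (sigma * sqrt(T)) = 0.21309347
d2 = d1 - sigma * sqrt(T) = -0.09803351
exp(-rT) = 0.95313379; exp(-qT) = 1.00000000
C = S_0 * exp(-qT) * N(d1) - K * exp(-rT) * N(d2)
N(d1) = 0.58437297; N(d2) = 0.46095284
C = 9.4900 * 1.00000000 * 0.58437297 - 9.7800 * 0.95313379 * 0.46095284 = 1.2489

Answer: Price = 1.2489


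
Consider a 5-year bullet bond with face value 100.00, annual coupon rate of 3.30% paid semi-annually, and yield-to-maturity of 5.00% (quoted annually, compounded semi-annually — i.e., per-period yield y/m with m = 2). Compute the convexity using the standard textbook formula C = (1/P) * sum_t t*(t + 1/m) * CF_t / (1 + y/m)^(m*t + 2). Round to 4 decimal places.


Answer: Convexity = 23.6346

Derivation:
Coupon per period c = face * coupon_rate / m = 1.650000
Periods per year m = 2; per-period yield y/m = 0.025000
Number of cashflows N = 10
Cashflows (t years, CF_t, discount factor 1/(1+y/m)^(m*t), PV):
  t = 0.5000: CF_t = 1.650000, DF = 0.975610, PV = 1.609756
  t = 1.0000: CF_t = 1.650000, DF = 0.951814, PV = 1.570494
  t = 1.5000: CF_t = 1.650000, DF = 0.928599, PV = 1.532189
  t = 2.0000: CF_t = 1.650000, DF = 0.905951, PV = 1.494819
  t = 2.5000: CF_t = 1.650000, DF = 0.883854, PV = 1.458360
  t = 3.0000: CF_t = 1.650000, DF = 0.862297, PV = 1.422790
  t = 3.5000: CF_t = 1.650000, DF = 0.841265, PV = 1.388088
  t = 4.0000: CF_t = 1.650000, DF = 0.820747, PV = 1.354232
  t = 4.5000: CF_t = 1.650000, DF = 0.800728, PV = 1.321202
  t = 5.0000: CF_t = 101.650000, DF = 0.781198, PV = 79.408818
Price P = sum_t PV_t = 92.560746
Convexity numerator sum_t t*(t + 1/m) * CF_t / (1+y/m)^(m*t + 2):
  t = 0.5000: term = 0.766095
  t = 1.0000: term = 2.242228
  t = 1.5000: term = 4.375079
  t = 2.0000: term = 7.113949
  t = 2.5000: term = 10.410657
  t = 3.0000: term = 14.219434
  t = 3.5000: term = 18.496825
  t = 4.0000: term = 23.201593
  t = 4.5000: term = 28.294625
  t = 5.0000: term = 2078.517532
Convexity = (1/P) * sum = 2187.638017 / 92.560746 = 23.634620


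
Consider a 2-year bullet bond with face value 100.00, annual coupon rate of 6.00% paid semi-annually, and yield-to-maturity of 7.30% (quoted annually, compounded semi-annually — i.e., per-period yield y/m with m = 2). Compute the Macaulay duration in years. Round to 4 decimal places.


Answer: Macaulay duration = 1.9131 years

Derivation:
Coupon per period c = face * coupon_rate / m = 3.000000
Periods per year m = 2; per-period yield y/m = 0.036500
Number of cashflows N = 4
Cashflows (t years, CF_t, discount factor 1/(1+y/m)^(m*t), PV):
  t = 0.5000: CF_t = 3.000000, DF = 0.964785, PV = 2.894356
  t = 1.0000: CF_t = 3.000000, DF = 0.930811, PV = 2.792432
  t = 1.5000: CF_t = 3.000000, DF = 0.898033, PV = 2.694098
  t = 2.0000: CF_t = 103.000000, DF = 0.866409, PV = 89.240090
Price P = sum_t PV_t = 97.620976
Macaulay numerator sum_t t * PV_t:
  t * PV_t at t = 0.5000: 1.447178
  t * PV_t at t = 1.0000: 2.792432
  t * PV_t at t = 1.5000: 4.041146
  t * PV_t at t = 2.0000: 178.480180
Macaulay duration D = (sum_t t * PV_t) / P = 186.760936 / 97.620976 = 1.913123


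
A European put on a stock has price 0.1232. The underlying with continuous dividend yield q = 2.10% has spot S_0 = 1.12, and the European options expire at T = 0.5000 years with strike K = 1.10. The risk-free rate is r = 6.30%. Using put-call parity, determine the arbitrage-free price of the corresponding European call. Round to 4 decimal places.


Answer: Call price = 0.1656

Derivation:
Put-call parity: C - P = S_0 * exp(-qT) - K * exp(-rT).
S_0 * exp(-qT) = 1.1200 * 0.98955493 = 1.10830152
K * exp(-rT) = 1.1000 * 0.96899096 = 1.06589005
C = P + S*exp(-qT) - K*exp(-rT)
C = 0.1232 + 1.10830152 - 1.06589005 = 0.1656


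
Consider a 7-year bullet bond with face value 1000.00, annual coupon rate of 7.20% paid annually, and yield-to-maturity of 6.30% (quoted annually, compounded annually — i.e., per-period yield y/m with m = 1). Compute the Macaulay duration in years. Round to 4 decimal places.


Answer: Macaulay duration = 5.7712 years

Derivation:
Coupon per period c = face * coupon_rate / m = 72.000000
Periods per year m = 1; per-period yield y/m = 0.063000
Number of cashflows N = 7
Cashflows (t years, CF_t, discount factor 1/(1+y/m)^(m*t), PV):
  t = 1.0000: CF_t = 72.000000, DF = 0.940734, PV = 67.732832
  t = 2.0000: CF_t = 72.000000, DF = 0.884980, PV = 63.718562
  t = 3.0000: CF_t = 72.000000, DF = 0.832531, PV = 59.942203
  t = 4.0000: CF_t = 72.000000, DF = 0.783190, PV = 56.389655
  t = 5.0000: CF_t = 72.000000, DF = 0.736773, PV = 53.047653
  t = 6.0000: CF_t = 72.000000, DF = 0.693107, PV = 49.903719
  t = 7.0000: CF_t = 1072.000000, DF = 0.652029, PV = 698.975468
Price P = sum_t PV_t = 1049.710092
Macaulay numerator sum_t t * PV_t:
  t * PV_t at t = 1.0000: 67.732832
  t * PV_t at t = 2.0000: 127.437124
  t * PV_t at t = 3.0000: 179.826610
  t * PV_t at t = 4.0000: 225.558620
  t * PV_t at t = 5.0000: 265.238265
  t * PV_t at t = 6.0000: 299.422312
  t * PV_t at t = 7.0000: 4892.828278
Macaulay duration D = (sum_t t * PV_t) / P = 6058.044041 / 1049.710092 = 5.771159
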